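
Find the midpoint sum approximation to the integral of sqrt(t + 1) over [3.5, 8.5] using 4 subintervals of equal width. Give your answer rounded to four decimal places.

13.1614

Δt = (8.5 − 3.5)/4 = 1.25.
Midpoints: 4.125, 5.375, 6.625, 7.875.
f(4.125) ≈ 2.2638, f(5.375) ≈ 2.5249, f(6.625) ≈ 2.7613, f(7.875) ≈ 2.9791.
Sum = Δt · [f(4.125) + f(5.375) + f(6.625) + f(7.875)].
Sum ≈ 13.1614.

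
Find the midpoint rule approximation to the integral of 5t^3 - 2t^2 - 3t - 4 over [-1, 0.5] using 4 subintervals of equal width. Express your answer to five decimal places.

-6.69580

Δt = (0.5 − (-1))/4 = 0.375.
Midpoints: -0.8125, -0.4375, -0.0625, 0.3125.
f(-0.8125) = -22793/4096, f(-0.4375) = -14291/4096, f(-0.0625) = -15653/4096, f(0.3125) = -20399/4096.
Sum = Δt · [f(-0.8125) + f(-0.4375) + f(-0.0625) + f(0.3125)].
Sum ≈ -6.69580.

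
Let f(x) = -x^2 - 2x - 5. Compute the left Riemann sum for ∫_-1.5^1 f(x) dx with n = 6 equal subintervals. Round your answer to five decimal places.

Δx = (1 − (-1.5))/6 = 5/12.
Left endpoints: -1.5, -13/12, -2/3, -0.25, 1/6, 7/12.
f(-1.5) = -4.25, f(-13/12) = -577/144, f(-2/3) = -37/9, f(-0.25) = -4.5625, f(1/6) = -193/36, f(7/12) = -937/144.
Sum = Δx · [f(-1.5) + f(-13/12) + f(-2/3) + ...].
Sum ≈ -11.99942.

-11.99942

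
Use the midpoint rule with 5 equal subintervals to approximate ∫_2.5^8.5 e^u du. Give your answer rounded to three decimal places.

4620.333

Δu = (8.5 − 2.5)/5 = 1.2.
Midpoints: 3.1, 4.3, 5.5, 6.7, 7.9.
f(3.1) ≈ 22.198, f(4.3) ≈ 73.700, f(5.5) ≈ 244.692, f(6.7) ≈ 812.406, f(7.9) ≈ 2697.282.
Sum = Δu · [f(3.1) + f(4.3) + f(5.5) + f(6.7) + f(7.9)].
Sum ≈ 4620.333.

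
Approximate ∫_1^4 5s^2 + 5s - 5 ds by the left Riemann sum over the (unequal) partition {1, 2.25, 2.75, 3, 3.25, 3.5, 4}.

100.3125

Subinterval widths: 1.25, 0.5, 0.25, 0.25, 0.25, 0.5.
Left endpoints: 1, 2.25, 2.75, 3, 3.25, 3.5.
f(1) = 5, f(2.25) = 31.5625, f(2.75) = 46.5625, f(3) = 55, f(3.25) = 64.0625, f(3.5) = 73.75.
Sum = Σ Δs_i · f(s_i).
Sum = 100.3125.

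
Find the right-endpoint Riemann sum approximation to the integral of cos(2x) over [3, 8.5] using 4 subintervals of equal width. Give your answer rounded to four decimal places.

-0.9423

Δx = (8.5 − 3)/4 = 1.375.
Right endpoints: 4.375, 5.75, 7.125, 8.5.
f(4.375) ≈ -0.7808, f(5.75) ≈ 0.4833, f(7.125) ≈ -0.1126, f(8.5) ≈ -0.2752.
Sum = Δx · [f(4.375) + f(5.75) + f(7.125) + f(8.5)].
Sum ≈ -0.9423.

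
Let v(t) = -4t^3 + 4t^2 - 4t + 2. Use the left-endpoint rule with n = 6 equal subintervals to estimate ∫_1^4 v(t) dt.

Δt = (4 − 1)/6 = 0.5.
Left endpoints: 1, 1.5, 2, 2.5, 3, 3.5.
v(1) = -2, v(1.5) = -8.5, v(2) = -22, v(2.5) = -45.5, v(3) = -82, v(3.5) = -134.5.
Sum = Δt · [v(1) + v(1.5) + v(2) + ...].
Sum = -147.25.

-147.25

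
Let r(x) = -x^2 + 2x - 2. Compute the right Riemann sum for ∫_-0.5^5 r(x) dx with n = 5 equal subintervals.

-36.63

Δx = (5 − (-0.5))/5 = 1.1.
Right endpoints: 0.6, 1.7, 2.8, 3.9, 5.
r(0.6) = -1.16, r(1.7) = -1.49, r(2.8) = -4.24, r(3.9) = -9.41, r(5) = -17.
Sum = Δx · [r(0.6) + r(1.7) + r(2.8) + r(3.9) + r(5)].
Sum = -36.63.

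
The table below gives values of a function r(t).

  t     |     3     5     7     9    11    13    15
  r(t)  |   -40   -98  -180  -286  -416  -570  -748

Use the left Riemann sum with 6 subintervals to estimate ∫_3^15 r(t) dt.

-3180

Δt = 2.
Sum = 2·[(-40) + (-98) + (-180) + (-286) + (-416) + (-570)] = -3180.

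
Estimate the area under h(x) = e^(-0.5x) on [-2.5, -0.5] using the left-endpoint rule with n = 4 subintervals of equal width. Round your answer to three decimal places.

4.987

Δx = (-0.5 − (-2.5))/4 = 0.5.
Left endpoints: -2.5, -2, -1.5, -1.
h(-2.5) ≈ 3.490, h(-2) ≈ 2.718, h(-1.5) ≈ 2.117, h(-1) ≈ 1.649.
Sum = Δx · [h(-2.5) + h(-2) + h(-1.5) + h(-1)].
Sum ≈ 4.987.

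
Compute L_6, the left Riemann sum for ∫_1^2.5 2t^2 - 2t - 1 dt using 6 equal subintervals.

Δt = (2.5 − 1)/6 = 0.25.
Left endpoints: 1, 1.25, 1.5, 1.75, 2, 2.25.
f(1) = -1, f(1.25) = -0.375, f(1.5) = 0.5, f(1.75) = 1.625, f(2) = 3, f(2.25) = 4.625.
Sum = Δt · [f(1) + f(1.25) + f(1.5) + ...].
Sum = 2.09375.

2.09375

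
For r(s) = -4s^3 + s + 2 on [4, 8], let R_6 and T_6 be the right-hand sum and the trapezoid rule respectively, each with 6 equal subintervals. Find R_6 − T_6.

-596

R_6 ≈ -4425.333333.
T_6 ≈ -3829.333333.
R_6 − T_6 = -596.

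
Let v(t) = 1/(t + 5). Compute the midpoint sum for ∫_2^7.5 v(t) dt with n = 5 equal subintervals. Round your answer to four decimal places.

0.5791

Δt = (7.5 − 2)/5 = 1.1.
Midpoints: 2.55, 3.65, 4.75, 5.85, 6.95.
v(2.55) = 20/151, v(3.65) = 20/173, v(4.75) = 4/39, v(5.85) = 20/217, v(6.95) = 20/239.
Sum = Δt · [v(2.55) + v(3.65) + v(4.75) + v(5.85) + v(6.95)].
Sum ≈ 0.5791.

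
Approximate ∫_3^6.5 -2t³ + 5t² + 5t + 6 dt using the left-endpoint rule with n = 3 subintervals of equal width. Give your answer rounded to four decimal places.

Δt = (6.5 − 3)/3 = 7/6.
Left endpoints: 3, 25/6, 16/3.
f(3) = 12, f(25/6) = -838/27, f(16/3) = -3470/27.
Sum = Δt · [f(3) + f(25/6) + f(16/3)].
Sum ≈ -172.1481.

-172.1481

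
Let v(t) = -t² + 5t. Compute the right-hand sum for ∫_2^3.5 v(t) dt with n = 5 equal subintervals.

Δt = (3.5 − 2)/5 = 0.3.
Right endpoints: 2.3, 2.6, 2.9, 3.2, 3.5.
v(2.3) = 6.21, v(2.6) = 6.24, v(2.9) = 6.09, v(3.2) = 5.76, v(3.5) = 5.25.
Sum = Δt · [v(2.3) + v(2.6) + v(2.9) + v(3.2) + v(3.5)].
Sum = 8.865.

8.865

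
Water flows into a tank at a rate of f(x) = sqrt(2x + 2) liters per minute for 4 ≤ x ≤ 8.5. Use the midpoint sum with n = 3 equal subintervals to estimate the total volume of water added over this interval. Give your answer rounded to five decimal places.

17.07353

Δx = (8.5 − 4)/3 = 1.5.
Midpoints: 4.75, 6.25, 7.75.
f(4.75) ≈ 3.39116, f(6.25) ≈ 3.80789, f(7.75) ≈ 4.18330.
Sum = Δx · [f(4.75) + f(6.25) + f(7.75)].
Sum ≈ 17.07353.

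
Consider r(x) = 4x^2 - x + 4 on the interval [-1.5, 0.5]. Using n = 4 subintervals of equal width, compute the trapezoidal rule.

14

Δx = (0.5 − (-1.5))/4 = 0.5.
r(-1.5) = 14.5, r(-1) = 9, r(-0.5) = 5.5, r(0) = 4, r(0.5) = 4.5.
T_4 = (Δx/2)·[r(x_0) + 2r(x_1) + 2r(x_2) + 2r(x_3) + r(x_4)].
Sum = 14.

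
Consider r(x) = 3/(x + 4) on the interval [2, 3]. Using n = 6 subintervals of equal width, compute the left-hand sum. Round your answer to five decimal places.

Δx = (3 − 2)/6 = 1/6.
Left endpoints: 2, 13/6, 7/3, 2.5, 8/3, 17/6.
r(2) = 0.5, r(13/6) = 18/37, r(7/3) = 9/19, r(2.5) = 6/13, r(8/3) = 0.45, r(17/6) = 18/41.
Sum = Δx · [r(2) + r(13/6) + r(7/3) + ...].
Sum ≈ 0.46846.

0.46846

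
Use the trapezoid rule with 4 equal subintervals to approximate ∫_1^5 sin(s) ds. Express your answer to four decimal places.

Δs = (5 − 1)/4 = 1.
f(1) ≈ 0.8415, f(2) ≈ 0.9093, f(3) ≈ 0.1411, f(4) ≈ -0.7568, f(5) ≈ -0.9589.
T_4 = (Δs/2)·[f(s_0) + 2f(s_1) + 2f(s_2) + 2f(s_3) + f(s_4)].
Sum ≈ 0.2349.

0.2349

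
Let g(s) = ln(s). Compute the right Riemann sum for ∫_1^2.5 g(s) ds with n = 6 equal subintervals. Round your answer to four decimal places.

0.9021

Δs = (2.5 − 1)/6 = 0.25.
Right endpoints: 1.25, 1.5, 1.75, 2, 2.25, 2.5.
g(1.25) ≈ 0.2231, g(1.5) ≈ 0.4055, g(1.75) ≈ 0.5596, g(2) ≈ 0.6931, g(2.25) ≈ 0.8109, g(2.5) ≈ 0.9163.
Sum = Δs · [g(1.25) + g(1.5) + g(1.75) + ...].
Sum ≈ 0.9021.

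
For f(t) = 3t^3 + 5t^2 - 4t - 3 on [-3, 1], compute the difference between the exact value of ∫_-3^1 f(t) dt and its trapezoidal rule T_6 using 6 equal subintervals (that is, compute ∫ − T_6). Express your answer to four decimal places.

Exact integral: ∫_-3^1 f(t) dt ≈ -9.333333.
T_6 ≈ -10.518519.
Error ≈ -9.333333 − (-10.518519) ≈ 1.1852.

1.1852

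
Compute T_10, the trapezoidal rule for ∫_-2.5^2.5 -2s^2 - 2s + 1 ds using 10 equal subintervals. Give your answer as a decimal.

-16.25

Δs = (2.5 − (-2.5))/10 = 0.5.
f(-2.5) = -6.5, f(-2) = -3, f(-1.5) = -0.5, f(-1) = 1, f(-0.5) = 1.5, f(0) = 1, f(0.5) = -0.5, f(1) = -3, f(1.5) = -6.5, f(2) = -11, f(2.5) = -16.5.
T_10 = (Δs/2)·[f(s_0) + 2f(s_1) + ... + 2f(s_{9}) + f(s_10)].
Sum = -16.25.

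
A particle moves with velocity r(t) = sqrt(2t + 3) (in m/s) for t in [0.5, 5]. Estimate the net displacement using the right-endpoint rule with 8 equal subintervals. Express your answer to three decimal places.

13.403

Δt = (5 − 0.5)/8 = 0.5625.
Right endpoints: 1.0625, 1.625, 2.1875, 2.75, 3.3125, 3.875, 4.4375, 5.
r(1.0625) ≈ 2.264, r(1.625) ≈ 2.500, r(2.1875) ≈ 2.716, r(2.75) ≈ 2.915, r(3.3125) ≈ 3.102, r(3.875) ≈ 3.279, r(4.4375) ≈ 3.446, r(5) ≈ 3.606.
Sum = Δt · [r(1.0625) + r(1.625) + r(2.1875) + ...].
Sum ≈ 13.403.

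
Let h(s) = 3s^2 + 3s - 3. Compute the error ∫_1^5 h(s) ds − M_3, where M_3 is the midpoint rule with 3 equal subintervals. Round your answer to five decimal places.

Exact integral: ∫_1^5 h(s) ds = 148.
M_3 ≈ 146.2222222.
Error ≈ 148 − 146.2222222 ≈ 1.77778.

1.77778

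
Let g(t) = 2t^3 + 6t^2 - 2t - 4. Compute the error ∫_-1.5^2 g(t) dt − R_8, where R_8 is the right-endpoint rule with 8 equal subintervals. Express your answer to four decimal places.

-6.5796

Exact integral: ∫_-1.5^2 g(t) dt = 12.46875.
R_8 ≈ 19.048340.
Error ≈ 12.46875 − 19.048340 ≈ -6.5796.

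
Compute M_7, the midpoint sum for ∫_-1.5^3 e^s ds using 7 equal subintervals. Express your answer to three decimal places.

19.524

Δs = (3 − (-1.5))/7 = 9/14.
Midpoints: -33/28, -15/28, 3/28, 0.75, 39/28, 57/28, 75/28.
f(-33/28) ≈ 0.308, f(-15/28) ≈ 0.585, f(3/28) ≈ 1.113, f(0.75) ≈ 2.117, f(39/28) ≈ 4.026, f(57/28) ≈ 7.658, f(75/28) ≈ 14.564.
Sum = Δs · [f(-33/28) + f(-15/28) + f(3/28) + ...].
Sum ≈ 19.524.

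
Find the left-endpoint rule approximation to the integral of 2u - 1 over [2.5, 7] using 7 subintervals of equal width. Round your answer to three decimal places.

35.357

Δu = (7 − 2.5)/7 = 9/14.
Left endpoints: 2.5, 22/7, 53/14, 31/7, 71/14, 40/7, 89/14.
f(2.5) = 4, f(22/7) = 37/7, f(53/14) = 46/7, f(31/7) = 55/7, f(71/14) = 64/7, f(40/7) = 73/7, f(89/14) = 82/7.
Sum = Δu · [f(2.5) + f(22/7) + f(53/14) + ...].
Sum ≈ 35.357.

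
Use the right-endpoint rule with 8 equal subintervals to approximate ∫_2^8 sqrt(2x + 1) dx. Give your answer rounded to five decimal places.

20.33555

Δx = (8 − 2)/8 = 0.75.
Right endpoints: 2.75, 3.5, 4.25, 5, 5.75, 6.5, 7.25, 8.
f(2.75) ≈ 2.54951, f(3.5) ≈ 2.82843, f(4.25) ≈ 3.08221, f(5) ≈ 3.31662, f(5.75) ≈ 3.53553, f(6.5) ≈ 3.74166, f(7.25) ≈ 3.93700, f(8) ≈ 4.12311.
Sum = Δx · [f(2.75) + f(3.5) + f(4.25) + ...].
Sum ≈ 20.33555.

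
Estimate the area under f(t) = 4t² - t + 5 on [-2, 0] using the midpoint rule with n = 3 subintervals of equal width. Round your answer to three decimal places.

Δt = (0 − (-2))/3 = 2/3.
Midpoints: -5/3, -1, -1/3.
f(-5/3) = 160/9, f(-1) = 10, f(-1/3) = 52/9.
Sum = Δt · [f(-5/3) + f(-1) + f(-1/3)].
Sum ≈ 22.370.

22.370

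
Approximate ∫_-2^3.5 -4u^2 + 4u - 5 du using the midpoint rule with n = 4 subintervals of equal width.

-75.3671875

Δu = (3.5 − (-2))/4 = 1.375.
Midpoints: -1.3125, 0.0625, 1.4375, 2.8125.
f(-1.3125) = -17.140625, f(0.0625) = -4.765625, f(1.4375) = -7.515625, f(2.8125) = -25.390625.
Sum = Δu · [f(-1.3125) + f(0.0625) + f(1.4375) + f(2.8125)].
Sum = -75.3671875.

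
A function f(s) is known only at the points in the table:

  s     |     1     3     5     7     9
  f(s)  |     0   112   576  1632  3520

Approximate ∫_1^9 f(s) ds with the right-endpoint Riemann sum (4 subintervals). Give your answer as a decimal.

Δs = 2.
Sum = 2·[112 + 576 + 1632 + 3520] = 11680.

11680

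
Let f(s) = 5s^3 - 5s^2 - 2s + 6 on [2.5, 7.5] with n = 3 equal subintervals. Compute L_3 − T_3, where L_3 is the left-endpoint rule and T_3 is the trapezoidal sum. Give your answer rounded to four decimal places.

L_3 ≈ 1895.162037.
T_3 ≈ 3371.203704.
L_3 − T_3 ≈ -1476.0417.

-1476.0417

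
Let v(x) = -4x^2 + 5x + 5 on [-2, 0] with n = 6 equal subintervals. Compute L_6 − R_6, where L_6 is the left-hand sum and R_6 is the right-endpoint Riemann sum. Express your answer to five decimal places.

-8.66667

L_6 ≈ -15.1481481.
R_6 ≈ -6.4814815.
L_6 − R_6 ≈ -8.66667.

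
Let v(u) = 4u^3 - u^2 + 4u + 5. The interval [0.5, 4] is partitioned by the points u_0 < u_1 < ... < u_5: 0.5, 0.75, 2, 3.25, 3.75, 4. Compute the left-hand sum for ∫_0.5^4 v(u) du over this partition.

191.0625

Subinterval widths: 0.25, 1.25, 1.25, 0.5, 0.25.
Left endpoints: 0.5, 0.75, 2, 3.25, 3.75.
v(0.5) = 7.25, v(0.75) = 9.125, v(2) = 41, v(3.25) = 144.75, v(3.75) = 216.875.
Sum = Σ Δu_i · v(u_i).
Sum = 191.0625.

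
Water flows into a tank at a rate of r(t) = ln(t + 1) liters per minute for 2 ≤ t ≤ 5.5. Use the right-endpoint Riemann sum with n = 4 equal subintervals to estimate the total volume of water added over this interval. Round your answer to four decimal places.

5.6977

Δt = (5.5 − 2)/4 = 0.875.
Right endpoints: 2.875, 3.75, 4.625, 5.5.
r(2.875) ≈ 1.3545, r(3.75) ≈ 1.5581, r(4.625) ≈ 1.7272, r(5.5) ≈ 1.8718.
Sum = Δt · [r(2.875) + r(3.75) + r(4.625) + r(5.5)].
Sum ≈ 5.6977.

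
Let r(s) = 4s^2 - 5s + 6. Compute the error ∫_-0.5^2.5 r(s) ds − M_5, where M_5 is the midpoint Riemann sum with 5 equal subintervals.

0.36

Exact integral: ∫_-0.5^2.5 r(s) ds = 24.
M_5 = 23.64.
Error = 24 − 23.64 = 0.36.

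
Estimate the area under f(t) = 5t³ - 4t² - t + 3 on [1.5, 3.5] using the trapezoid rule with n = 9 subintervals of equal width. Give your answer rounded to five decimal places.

Δt = (3.5 − 1.5)/9 = 2/9.
f(1.5) = 9.375, f(31/18) = 87215/5832, f(35/18) = 132331/5832, f(13/6) = 7109/216, f(43/18) = 267971/5832, f(47/18) = 362335/5832, f(17/6) = 17665/216, f(55/18) = 613751/5832, f(59/18) = 774643/5832, f(3.5) = 164.875.
T_9 = (Δt/2)·[f(t_0) + 2f(t_1) + ... + 2f(t_{8}) + f(t_9)].
Sum ≈ 130.13477.

130.13477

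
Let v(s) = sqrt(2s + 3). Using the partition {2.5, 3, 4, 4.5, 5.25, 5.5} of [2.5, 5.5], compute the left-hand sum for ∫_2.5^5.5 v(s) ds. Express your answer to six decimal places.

Subinterval widths: 0.5, 1, 0.5, 0.75, 0.25.
Left endpoints: 2.5, 3, 4, 4.5, 5.25.
v(2.5) ≈ 2.828427, v(3) ≈ 3.000000, v(4) ≈ 3.316625, v(4.5) ≈ 3.464102, v(5.25) ≈ 3.674235.
Sum = Σ Δs_i · v(s_i).
Sum ≈ 9.589161.

9.589161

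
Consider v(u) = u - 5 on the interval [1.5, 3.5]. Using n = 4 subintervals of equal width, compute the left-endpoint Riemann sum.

Δu = (3.5 − 1.5)/4 = 0.5.
Left endpoints: 1.5, 2, 2.5, 3.
v(1.5) = -3.5, v(2) = -3, v(2.5) = -2.5, v(3) = -2.
Sum = Δu · [v(1.5) + v(2) + v(2.5) + v(3)].
Sum = -5.5.

-5.5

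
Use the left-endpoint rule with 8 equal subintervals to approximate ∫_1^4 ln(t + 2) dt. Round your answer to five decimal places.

4.32280

Δt = (4 − 1)/8 = 0.375.
Left endpoints: 1, 1.375, 1.75, 2.125, 2.5, 2.875, 3.25, 3.625.
f(1) ≈ 1.09861, f(1.375) ≈ 1.21640, f(1.75) ≈ 1.32176, f(2.125) ≈ 1.41707, f(2.5) ≈ 1.50408, f(2.875) ≈ 1.58412, f(3.25) ≈ 1.65823, f(3.625) ≈ 1.72722.
Sum = Δt · [f(1) + f(1.375) + f(1.75) + ...].
Sum ≈ 4.32280.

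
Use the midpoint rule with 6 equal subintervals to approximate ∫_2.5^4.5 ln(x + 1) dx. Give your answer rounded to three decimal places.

Δx = (4.5 − 2.5)/6 = 1/3.
Midpoints: 8/3, 3, 10/3, 11/3, 4, 13/3.
f(8/3) ≈ 1.299, f(3) ≈ 1.386, f(10/3) ≈ 1.466, f(11/3) ≈ 1.540, f(4) ≈ 1.609, f(13/3) ≈ 1.674.
Sum = Δx · [f(8/3) + f(3) + f(10/3) + ...].
Sum ≈ 2.992.

2.992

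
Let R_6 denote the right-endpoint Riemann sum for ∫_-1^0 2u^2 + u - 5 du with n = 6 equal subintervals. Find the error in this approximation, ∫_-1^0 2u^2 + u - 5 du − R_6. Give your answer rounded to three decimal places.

0.074

Exact integral: ∫_-1^0 f(u) du ≈ -4.83333.
R_6 ≈ -4.90741.
Error ≈ -4.83333 − (-4.90741) ≈ 0.074.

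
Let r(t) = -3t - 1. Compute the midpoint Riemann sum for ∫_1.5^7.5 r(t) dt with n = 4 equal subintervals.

-87

Δt = (7.5 − 1.5)/4 = 1.5.
Midpoints: 2.25, 3.75, 5.25, 6.75.
r(2.25) = -7.75, r(3.75) = -12.25, r(5.25) = -16.75, r(6.75) = -21.25.
Sum = Δt · [r(2.25) + r(3.75) + r(5.25) + r(6.75)].
Sum = -87.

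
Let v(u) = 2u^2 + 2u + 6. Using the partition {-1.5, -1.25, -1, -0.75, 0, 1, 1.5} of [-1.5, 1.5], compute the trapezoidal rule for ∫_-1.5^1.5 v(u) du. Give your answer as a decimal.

Subinterval widths: 0.25, 0.25, 0.25, 0.75, 1, 0.5.
v(-1.5) = 7.5, v(-1.25) = 6.625, v(-1) = 6, v(-0.75) = 5.625, v(0) = 6, v(1) = 10, v(1.5) = 13.5.
On each subinterval the trapezoid contributes (Δu_i/2)·[v(u_{i-1}) + v(u_i)].
Sum = 23.03125.

23.03125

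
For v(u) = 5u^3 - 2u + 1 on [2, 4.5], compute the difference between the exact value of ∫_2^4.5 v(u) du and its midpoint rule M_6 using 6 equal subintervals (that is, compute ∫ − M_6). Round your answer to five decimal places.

1.76324

Exact integral: ∫_2^4.5 v(u) du = 478.828125.
M_6 ≈ 477.0648872.
Error ≈ 478.828125 − 477.0648872 ≈ 1.76324.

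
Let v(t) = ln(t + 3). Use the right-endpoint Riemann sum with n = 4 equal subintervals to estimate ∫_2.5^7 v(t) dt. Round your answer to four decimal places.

Δt = (7 − 2.5)/4 = 1.125.
Right endpoints: 3.625, 4.75, 5.875, 7.
v(3.625) ≈ 1.8909, v(4.75) ≈ 2.0477, v(5.875) ≈ 2.1832, v(7) ≈ 2.3026.
Sum = Δt · [v(3.625) + v(4.75) + v(5.875) + v(7)].
Sum ≈ 9.4774.

9.4774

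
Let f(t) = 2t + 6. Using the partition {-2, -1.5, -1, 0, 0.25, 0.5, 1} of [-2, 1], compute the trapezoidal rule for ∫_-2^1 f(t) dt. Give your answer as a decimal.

Subinterval widths: 0.5, 0.5, 1, 0.25, 0.25, 0.5.
f(-2) = 2, f(-1.5) = 3, f(-1) = 4, f(0) = 6, f(0.25) = 6.5, f(0.5) = 7, f(1) = 8.
On each subinterval the trapezoid contributes (Δt_i/2)·[f(t_{i-1}) + f(t_i)].
Sum = 15.

15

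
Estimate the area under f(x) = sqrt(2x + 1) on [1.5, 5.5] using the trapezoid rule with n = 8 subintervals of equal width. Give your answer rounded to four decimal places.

11.1853

Δx = (5.5 − 1.5)/8 = 0.5.
f(1.5) ≈ 2.0000, f(2) ≈ 2.2361, f(2.5) ≈ 2.4495, f(3) ≈ 2.6458, f(3.5) ≈ 2.8284, f(4) ≈ 3.0000, f(4.5) ≈ 3.1623, f(5) ≈ 3.3166, f(5.5) ≈ 3.4641.
T_8 = (Δx/2)·[f(x_0) + 2f(x_1) + ... + 2f(x_{7}) + f(x_8)].
Sum ≈ 11.1853.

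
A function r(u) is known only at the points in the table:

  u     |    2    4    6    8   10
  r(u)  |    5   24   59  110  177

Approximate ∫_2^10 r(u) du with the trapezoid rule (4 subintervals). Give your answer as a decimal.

Δu = 2.
T_4 = (2/2)·[5 + 2·24 + 2·59 + 2·110 + 177] = 568.

568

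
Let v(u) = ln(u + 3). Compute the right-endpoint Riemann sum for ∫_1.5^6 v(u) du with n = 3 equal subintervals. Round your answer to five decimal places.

Δu = (6 − 1.5)/3 = 1.5.
Right endpoints: 3, 4.5, 6.
v(3) ≈ 1.79176, v(4.5) ≈ 2.01490, v(6) ≈ 2.19722.
Sum = Δu · [v(3) + v(4.5) + v(6)].
Sum ≈ 9.00583.

9.00583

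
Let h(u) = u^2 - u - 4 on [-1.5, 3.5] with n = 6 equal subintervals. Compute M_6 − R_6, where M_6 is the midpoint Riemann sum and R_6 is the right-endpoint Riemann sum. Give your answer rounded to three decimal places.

M_6 ≈ -9.87269.
R_6 ≈ -6.92130.
M_6 − R_6 ≈ -2.951.

-2.951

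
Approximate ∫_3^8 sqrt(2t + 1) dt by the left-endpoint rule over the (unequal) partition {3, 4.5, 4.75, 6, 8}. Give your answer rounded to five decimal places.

Subinterval widths: 1.5, 0.25, 1.25, 2.
Left endpoints: 3, 4.5, 4.75, 6.
f(3) ≈ 2.64575, f(4.5) ≈ 3.16228, f(4.75) ≈ 3.24037, f(6) ≈ 3.60555.
Sum = Σ Δt_i · f(t_i).
Sum ≈ 16.02076.

16.02076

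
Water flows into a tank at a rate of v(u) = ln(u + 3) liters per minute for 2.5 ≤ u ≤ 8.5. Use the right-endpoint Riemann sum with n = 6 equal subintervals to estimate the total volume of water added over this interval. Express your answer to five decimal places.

Δu = (8.5 − 2.5)/6 = 1.
Right endpoints: 3.5, 4.5, 5.5, 6.5, 7.5, 8.5.
v(3.5) ≈ 1.87180, v(4.5) ≈ 2.01490, v(5.5) ≈ 2.14007, v(6.5) ≈ 2.25129, v(7.5) ≈ 2.35138, v(8.5) ≈ 2.44235.
Sum = Δu · [v(3.5) + v(4.5) + v(5.5) + ...].
Sum ≈ 13.07179.

13.07179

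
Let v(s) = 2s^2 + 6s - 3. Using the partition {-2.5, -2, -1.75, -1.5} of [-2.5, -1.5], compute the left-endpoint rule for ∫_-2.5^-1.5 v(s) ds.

-6.34375

Subinterval widths: 0.5, 0.25, 0.25.
Left endpoints: -2.5, -2, -1.75.
v(-2.5) = -5.5, v(-2) = -7, v(-1.75) = -7.375.
Sum = Σ Δs_i · v(s_i).
Sum = -6.34375.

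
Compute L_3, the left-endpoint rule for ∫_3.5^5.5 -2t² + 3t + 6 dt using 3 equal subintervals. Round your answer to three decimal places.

-33.630

Δt = (5.5 − 3.5)/3 = 2/3.
Left endpoints: 3.5, 25/6, 29/6.
f(3.5) = -8, f(25/6) = -146/9, f(29/6) = -236/9.
Sum = Δt · [f(3.5) + f(25/6) + f(29/6)].
Sum ≈ -33.630.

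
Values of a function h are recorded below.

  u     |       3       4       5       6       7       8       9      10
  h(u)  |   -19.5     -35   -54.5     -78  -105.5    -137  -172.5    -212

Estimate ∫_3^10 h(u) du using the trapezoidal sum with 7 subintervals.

-698.25

Δu = 1.
T_7 = (1/2)·[(-19.5) + 2·(-35) + 2·(-54.5) + 2·(-78) + 2·(-105.5) + 2·(-137) + 2·(-172.5) + (-212)] = -698.25.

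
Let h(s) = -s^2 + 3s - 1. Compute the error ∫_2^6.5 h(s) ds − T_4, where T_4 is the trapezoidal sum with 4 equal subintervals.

0.94921875

Exact integral: ∫_2^6.5 h(s) ds = -36.
T_4 = -36.94921875.
Error = -36 − (-36.94921875) = 0.94921875.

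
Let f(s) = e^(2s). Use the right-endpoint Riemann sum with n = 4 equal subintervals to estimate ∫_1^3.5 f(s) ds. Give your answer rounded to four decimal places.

Δs = (3.5 − 1)/4 = 0.625.
Right endpoints: 1.625, 2.25, 2.875, 3.5.
f(1.625) ≈ 25.7903, f(2.25) ≈ 90.0171, f(2.875) ≈ 314.1907, f(3.5) ≈ 1096.6332.
Sum = Δs · [f(1.625) + f(2.25) + f(2.875) + f(3.5)].
Sum ≈ 954.1446.

954.1446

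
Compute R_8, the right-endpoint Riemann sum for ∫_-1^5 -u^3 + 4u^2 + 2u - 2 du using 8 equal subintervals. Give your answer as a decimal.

Δu = (5 − (-1))/8 = 0.75.
Right endpoints: -0.25, 0.5, 1.25, 2, 2.75, 3.5, 4.25, 5.
f(-0.25) = -2.234375, f(0.5) = -0.125, f(1.25) = 4.796875, f(2) = 10, f(2.75) = 12.953125, f(3.5) = 11.125, f(4.25) = 1.984375, f(5) = -17.
Sum = Δu · [f(-0.25) + f(0.5) + f(1.25) + ...].
Sum = 16.125.

16.125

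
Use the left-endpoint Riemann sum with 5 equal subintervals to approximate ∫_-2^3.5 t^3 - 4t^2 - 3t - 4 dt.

Δt = (3.5 − (-2))/5 = 1.1.
Left endpoints: -2, -0.9, 0.2, 1.3, 2.4.
f(-2) = -22, f(-0.9) = -5.269, f(0.2) = -4.752, f(1.3) = -12.463, f(2.4) = -20.416.
Sum = Δt · [f(-2) + f(-0.9) + f(0.2) + f(1.3) + f(2.4)].
Sum = -71.39.

-71.39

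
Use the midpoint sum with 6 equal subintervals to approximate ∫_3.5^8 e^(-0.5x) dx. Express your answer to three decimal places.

0.309

Δx = (8 − 3.5)/6 = 0.75.
Midpoints: 3.875, 4.625, 5.375, 6.125, 6.875, 7.625.
f(3.875) ≈ 0.144, f(4.625) ≈ 0.099, f(5.375) ≈ 0.068, f(6.125) ≈ 0.047, f(6.875) ≈ 0.032, f(7.625) ≈ 0.022.
Sum = Δx · [f(3.875) + f(4.625) + f(5.375) + ...].
Sum ≈ 0.309.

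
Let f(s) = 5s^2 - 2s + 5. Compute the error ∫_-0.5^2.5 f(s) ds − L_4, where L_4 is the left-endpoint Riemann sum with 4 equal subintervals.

Exact integral: ∫_-0.5^2.5 f(s) ds = 35.25.
L_4 = 27.65625.
Error = 35.25 − 27.65625 = 7.59375.

7.59375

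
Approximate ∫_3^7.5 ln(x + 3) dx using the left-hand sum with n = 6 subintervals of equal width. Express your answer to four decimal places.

9.2257

Δx = (7.5 − 3)/6 = 0.75.
Left endpoints: 3, 3.75, 4.5, 5.25, 6, 6.75.
f(3) ≈ 1.7918, f(3.75) ≈ 1.9095, f(4.5) ≈ 2.0149, f(5.25) ≈ 2.1102, f(6) ≈ 2.1972, f(6.75) ≈ 2.2773.
Sum = Δx · [f(3) + f(3.75) + f(4.5) + ...].
Sum ≈ 9.2257.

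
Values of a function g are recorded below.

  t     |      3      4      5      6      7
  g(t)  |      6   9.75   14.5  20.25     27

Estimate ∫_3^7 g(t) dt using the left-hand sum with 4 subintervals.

Δt = 1.
Sum = 1·[6 + 9.75 + 14.5 + 20.25] = 50.5.

50.5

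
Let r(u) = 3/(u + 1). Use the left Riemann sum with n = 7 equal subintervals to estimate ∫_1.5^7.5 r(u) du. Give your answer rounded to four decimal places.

4.0609

Δu = (7.5 − 1.5)/7 = 6/7.
Left endpoints: 1.5, 33/14, 45/14, 57/14, 69/14, 81/14, 93/14.
r(1.5) = 1.2, r(33/14) = 42/47, r(45/14) = 42/59, r(57/14) = 42/71, r(69/14) = 42/83, r(81/14) = 42/95, r(93/14) = 42/107.
Sum = Δu · [r(1.5) + r(33/14) + r(45/14) + ...].
Sum ≈ 4.0609.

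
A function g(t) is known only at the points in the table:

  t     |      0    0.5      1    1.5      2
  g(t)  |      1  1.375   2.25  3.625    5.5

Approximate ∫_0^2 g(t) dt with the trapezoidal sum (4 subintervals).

Δt = 0.5.
T_4 = (0.5/2)·[1 + 2·1.375 + 2·2.25 + 2·3.625 + 5.5] = 5.25.

5.25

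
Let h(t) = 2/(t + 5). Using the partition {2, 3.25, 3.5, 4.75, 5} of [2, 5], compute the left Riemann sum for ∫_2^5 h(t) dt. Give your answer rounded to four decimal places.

0.7631

Subinterval widths: 1.25, 0.25, 1.25, 0.25.
Left endpoints: 2, 3.25, 3.5, 4.75.
h(2) = 2/7, h(3.25) = 8/33, h(3.5) = 4/17, h(4.75) = 8/39.
Sum = Σ Δt_i · h(t_i).
Sum ≈ 0.7631.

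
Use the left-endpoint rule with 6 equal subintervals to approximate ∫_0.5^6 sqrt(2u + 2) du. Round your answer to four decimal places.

14.7864

Δu = (6 − 0.5)/6 = 11/12.
Left endpoints: 0.5, 17/12, 7/3, 3.25, 25/6, 61/12.
f(0.5) ≈ 1.7321, f(17/12) ≈ 2.1985, f(7/3) ≈ 2.5820, f(3.25) ≈ 2.9155, f(25/6) ≈ 3.2146, f(61/12) ≈ 3.4881.
Sum = Δu · [f(0.5) + f(17/12) + f(7/3) + ...].
Sum ≈ 14.7864.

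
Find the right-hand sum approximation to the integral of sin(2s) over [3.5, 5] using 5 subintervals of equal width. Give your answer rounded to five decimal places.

Δs = (5 − 3.5)/5 = 0.3.
Right endpoints: 3.8, 4.1, 4.4, 4.7, 5.
f(3.8) ≈ 0.96792, f(4.1) ≈ 0.94073, f(4.4) ≈ 0.58492, f(4.7) ≈ 0.02478, f(5) ≈ -0.54402.
Sum = Δs · [f(3.8) + f(4.1) + f(4.4) + f(4.7) + f(5)].
Sum ≈ 0.59230.

0.59230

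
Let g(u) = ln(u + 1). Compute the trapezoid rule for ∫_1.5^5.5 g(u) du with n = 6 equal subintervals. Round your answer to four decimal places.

5.8669

Δu = (5.5 − 1.5)/6 = 2/3.
g(1.5) ≈ 0.9163, g(13/6) ≈ 1.1527, g(17/6) ≈ 1.3437, g(3.5) ≈ 1.5041, g(25/6) ≈ 1.6422, g(29/6) ≈ 1.7636, g(5.5) ≈ 1.8718.
T_6 = (Δu/2)·[g(u_0) + 2g(u_1) + ... + 2g(u_{5}) + g(u_6)].
Sum ≈ 5.8669.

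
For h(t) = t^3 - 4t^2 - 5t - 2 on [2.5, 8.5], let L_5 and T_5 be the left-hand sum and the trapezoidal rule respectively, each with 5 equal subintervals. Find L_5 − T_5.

-182.7

L_5 = 155.55.
T_5 = 338.25.
L_5 − T_5 = -182.7.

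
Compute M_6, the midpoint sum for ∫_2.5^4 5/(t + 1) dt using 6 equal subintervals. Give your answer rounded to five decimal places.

Δt = (4 − 2.5)/6 = 0.25.
Midpoints: 2.625, 2.875, 3.125, 3.375, 3.625, 3.875.
f(2.625) = 40/29, f(2.875) = 40/31, f(3.125) = 40/33, f(3.375) = 8/7, f(3.625) = 40/37, f(3.875) = 40/39.
Sum = Δt · [f(2.625) + f(2.875) + f(3.125) + ...].
Sum ≈ 1.78283.

1.78283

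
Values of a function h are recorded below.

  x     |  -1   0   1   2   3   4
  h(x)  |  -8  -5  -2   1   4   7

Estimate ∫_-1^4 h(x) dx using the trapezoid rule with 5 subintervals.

Δx = 1.
T_5 = (1/2)·[(-8) + 2·(-5) + 2·(-2) + 2·1 + 2·4 + 7] = -2.5.

-2.5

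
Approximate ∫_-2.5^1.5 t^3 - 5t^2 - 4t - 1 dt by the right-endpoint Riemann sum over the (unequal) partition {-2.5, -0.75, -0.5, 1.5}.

-32.00390625

Subinterval widths: 1.75, 0.25, 2.
Right endpoints: -0.75, -0.5, 1.5.
f(-0.75) = -1.234375, f(-0.5) = -0.375, f(1.5) = -14.875.
Sum = Σ Δt_i · f(t_i).
Sum = -32.00390625.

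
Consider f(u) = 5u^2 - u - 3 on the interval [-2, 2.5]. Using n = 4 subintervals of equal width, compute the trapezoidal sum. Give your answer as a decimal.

Δu = (2.5 − (-2))/4 = 1.125.
f(-2) = 19, f(-0.875) = 1.703125, f(0.25) = -2.9375, f(1.375) = 5.078125, f(2.5) = 25.75.
T_4 = (Δu/2)·[f(u_0) + 2f(u_1) + 2f(u_2) + 2f(u_3) + f(u_4)].
Sum = 29.49609375.

29.49609375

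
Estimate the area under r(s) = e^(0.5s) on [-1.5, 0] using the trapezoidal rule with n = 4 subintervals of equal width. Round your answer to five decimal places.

Δs = (0 − (-1.5))/4 = 0.375.
r(-1.5) ≈ 0.47237, r(-1.125) ≈ 0.56978, r(-0.75) ≈ 0.68729, r(-0.375) ≈ 0.82903, r(0) ≈ 1.00000.
T_4 = (Δs/2)·[r(s_0) + 2r(s_1) + 2r(s_2) + 2r(s_3) + r(s_4)].
Sum ≈ 1.05836.

1.05836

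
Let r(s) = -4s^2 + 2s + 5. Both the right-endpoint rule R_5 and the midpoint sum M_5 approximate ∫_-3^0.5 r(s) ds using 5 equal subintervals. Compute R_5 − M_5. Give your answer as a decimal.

12.985

R_5 = -13.86.
M_5 = -26.845.
R_5 − M_5 = 12.985.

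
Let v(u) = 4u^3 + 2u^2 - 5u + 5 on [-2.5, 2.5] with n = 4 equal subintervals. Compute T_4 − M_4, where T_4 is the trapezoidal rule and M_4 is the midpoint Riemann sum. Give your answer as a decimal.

3.90625

T_4 = 48.4375.
M_4 = 44.53125.
T_4 − M_4 = 3.90625.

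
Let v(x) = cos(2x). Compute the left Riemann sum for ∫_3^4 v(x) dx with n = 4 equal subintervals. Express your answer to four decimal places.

Δx = (4 − 3)/4 = 0.25.
Left endpoints: 3, 3.25, 3.5, 3.75.
v(3) ≈ 0.9602, v(3.25) ≈ 0.9766, v(3.5) ≈ 0.7539, v(3.75) ≈ 0.3466.
Sum = Δx · [v(3) + v(3.25) + v(3.5) + v(3.75)].
Sum ≈ 0.7593.

0.7593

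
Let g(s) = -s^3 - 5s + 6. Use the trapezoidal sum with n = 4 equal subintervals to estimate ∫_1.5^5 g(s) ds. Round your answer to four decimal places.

-195.2139

Δs = (5 − 1.5)/4 = 0.875.
g(1.5) = -4.875, g(2.375) = -9867/512, g(3.25) = -44.578125, g(4.125) = -43425/512, g(5) = -144.
T_4 = (Δs/2)·[g(s_0) + 2g(s_1) + 2g(s_2) + 2g(s_3) + g(s_4)].
Sum ≈ -195.2139.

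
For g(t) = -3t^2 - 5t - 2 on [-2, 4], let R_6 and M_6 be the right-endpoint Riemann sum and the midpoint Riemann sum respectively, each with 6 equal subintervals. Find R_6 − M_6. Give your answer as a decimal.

R_6 = -150.
M_6 = -112.5.
R_6 − M_6 = -37.5.

-37.5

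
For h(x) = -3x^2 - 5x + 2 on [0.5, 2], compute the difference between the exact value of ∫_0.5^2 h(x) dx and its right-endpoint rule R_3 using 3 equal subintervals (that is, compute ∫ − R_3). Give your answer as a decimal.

4.875

Exact integral: ∫_0.5^2 h(x) dx = -14.25.
R_3 = -19.125.
Error = -14.25 − (-19.125) = 4.875.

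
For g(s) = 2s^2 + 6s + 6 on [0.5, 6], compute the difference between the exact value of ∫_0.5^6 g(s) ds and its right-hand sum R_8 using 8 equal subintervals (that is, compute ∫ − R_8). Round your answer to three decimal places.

Exact integral: ∫_0.5^6 g(s) ds ≈ 284.16667.
R_8 ≈ 320.95508.
Error ≈ 284.16667 − 320.95508 ≈ -36.788.

-36.788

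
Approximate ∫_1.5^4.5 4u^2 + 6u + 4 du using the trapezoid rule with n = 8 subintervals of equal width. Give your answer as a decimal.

183.28125

Δu = (4.5 − 1.5)/8 = 0.375.
f(1.5) = 22, f(1.875) = 29.3125, f(2.25) = 37.75, f(2.625) = 47.3125, f(3) = 58, f(3.375) = 69.8125, f(3.75) = 82.75, f(4.125) = 96.8125, f(4.5) = 112.
T_8 = (Δu/2)·[f(u_0) + 2f(u_1) + ... + 2f(u_{7}) + f(u_8)].
Sum = 183.28125.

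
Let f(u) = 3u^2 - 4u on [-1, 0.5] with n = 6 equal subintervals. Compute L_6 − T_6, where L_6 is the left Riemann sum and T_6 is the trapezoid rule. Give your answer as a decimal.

L_6 = 3.703125.
T_6 = 2.671875.
L_6 − T_6 = 1.03125.

1.03125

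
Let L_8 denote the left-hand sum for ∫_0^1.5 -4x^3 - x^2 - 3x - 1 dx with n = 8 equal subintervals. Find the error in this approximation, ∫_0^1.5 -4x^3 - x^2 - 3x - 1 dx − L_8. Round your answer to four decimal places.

Exact integral: ∫_0^1.5 f(x) dx = -11.0625.
L_8 ≈ -9.251953.
Error ≈ -11.0625 − (-9.251953) ≈ -1.8105.

-1.8105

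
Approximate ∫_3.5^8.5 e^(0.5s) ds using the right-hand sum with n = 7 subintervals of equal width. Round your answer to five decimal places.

Δs = (8.5 − 3.5)/7 = 5/7.
Right endpoints: 59/14, 69/14, 79/14, 89/14, 99/14, 109/14, 8.5.
f(59/14) ≈ 8.22471, f(69/14) ≈ 11.75508, f(79/14) ≈ 16.80083, f(89/14) ≈ 24.01243, f(99/14) ≈ 34.31952, f(109/14) ≈ 49.05083, f(8.5) ≈ 70.10541.
Sum = Δs · [f(59/14) + f(69/14) + f(79/14) + ...].
Sum ≈ 153.04915.

153.04915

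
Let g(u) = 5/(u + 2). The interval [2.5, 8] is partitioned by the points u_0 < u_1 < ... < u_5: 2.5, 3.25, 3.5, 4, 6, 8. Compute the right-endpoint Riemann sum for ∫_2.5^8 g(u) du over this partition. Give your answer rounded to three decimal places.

Subinterval widths: 0.75, 0.25, 0.5, 2, 2.
Right endpoints: 3.25, 3.5, 4, 6, 8.
g(3.25) = 20/21, g(3.5) = 10/11, g(4) = 5/6, g(6) = 0.625, g(8) = 0.5.
Sum = Σ Δu_i · g(u_i).
Sum ≈ 3.608.

3.608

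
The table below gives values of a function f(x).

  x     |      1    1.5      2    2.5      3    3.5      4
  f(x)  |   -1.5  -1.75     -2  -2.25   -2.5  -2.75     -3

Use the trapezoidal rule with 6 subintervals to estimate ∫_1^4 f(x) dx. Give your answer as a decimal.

Δx = 0.5.
T_6 = (0.5/2)·[(-1.5) + 2·(-1.75) + 2·(-2) + 2·(-2.25) + 2·(-2.5) + 2·(-2.75) + (-3)] = -6.75.

-6.75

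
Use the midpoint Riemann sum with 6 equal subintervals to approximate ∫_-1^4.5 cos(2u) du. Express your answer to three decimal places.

0.763

Δu = (4.5 − (-1))/6 = 11/12.
Midpoints: -13/24, 0.375, 31/24, 53/24, 3.125, 97/24.
f(-13/24) ≈ 0.468, f(0.375) ≈ 0.732, f(31/24) ≈ -0.848, f(53/24) ≈ -0.291, f(3.125) ≈ 0.999, f(97/24) ≈ -0.227.
Sum = Δu · [f(-13/24) + f(0.375) + f(31/24) + ...].
Sum ≈ 0.763.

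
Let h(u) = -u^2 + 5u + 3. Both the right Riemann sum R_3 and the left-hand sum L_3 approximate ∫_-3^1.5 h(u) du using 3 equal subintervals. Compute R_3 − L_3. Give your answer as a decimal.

43.875

R_3 = 6.75.
L_3 = -37.125.
R_3 − L_3 = 43.875.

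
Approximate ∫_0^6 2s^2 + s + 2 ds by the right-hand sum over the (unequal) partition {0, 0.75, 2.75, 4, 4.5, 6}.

233.65625

Subinterval widths: 0.75, 2, 1.25, 0.5, 1.5.
Right endpoints: 0.75, 2.75, 4, 4.5, 6.
f(0.75) = 3.875, f(2.75) = 19.875, f(4) = 38, f(4.5) = 47, f(6) = 80.
Sum = Σ Δs_i · f(s_i).
Sum = 233.65625.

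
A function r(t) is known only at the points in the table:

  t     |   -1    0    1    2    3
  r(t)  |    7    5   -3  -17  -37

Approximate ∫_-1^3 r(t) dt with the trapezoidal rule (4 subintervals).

Δt = 1.
T_4 = (1/2)·[7 + 2·5 + 2·(-3) + 2·(-17) + (-37)] = -30.

-30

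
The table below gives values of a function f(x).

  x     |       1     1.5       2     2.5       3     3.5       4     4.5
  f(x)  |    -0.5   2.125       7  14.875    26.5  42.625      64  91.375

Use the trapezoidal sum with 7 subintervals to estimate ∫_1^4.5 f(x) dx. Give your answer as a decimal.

101.28125

Δx = 0.5.
T_7 = (0.5/2)·[(-0.5) + 2·2.125 + 2·7 + 2·14.875 + 2·26.5 + 2·42.625 + 2·64 + 91.375] = 101.28125.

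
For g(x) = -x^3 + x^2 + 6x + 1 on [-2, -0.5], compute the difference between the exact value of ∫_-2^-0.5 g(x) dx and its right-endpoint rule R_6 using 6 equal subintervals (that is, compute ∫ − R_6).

0.25390625

Exact integral: ∫_-2^-0.5 g(x) dx = -3.140625.
R_6 = -3.39453125.
Error = -3.140625 − (-3.39453125) = 0.25390625.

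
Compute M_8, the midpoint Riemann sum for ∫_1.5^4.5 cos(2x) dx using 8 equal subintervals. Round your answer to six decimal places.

Δx = (4.5 − 1.5)/8 = 0.375.
Midpoints: 1.6875, 2.0625, 2.4375, 2.8125, 3.1875, 3.5625, 3.9375, 4.3125.
f(1.6875) ≈ -0.972884, f(2.0625) ≈ -0.554190, f(2.4375) ≈ 0.161895, f(2.8125) ≈ 0.791104, f(3.1875) ≈ 0.995788, f(3.5625) ≈ 0.666110, f(3.9375) ≈ -0.021017, f(4.3125) ≈ -0.696866.
Sum = Δx · [f(1.6875) + f(2.0625) + f(2.4375) + ...].
Sum ≈ 0.138728.

0.138728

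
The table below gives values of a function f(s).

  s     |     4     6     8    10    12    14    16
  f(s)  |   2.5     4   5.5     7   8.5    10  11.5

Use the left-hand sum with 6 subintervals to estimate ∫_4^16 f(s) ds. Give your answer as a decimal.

75

Δs = 2.
Sum = 2·[2.5 + 4 + 5.5 + 7 + 8.5 + 10] = 75.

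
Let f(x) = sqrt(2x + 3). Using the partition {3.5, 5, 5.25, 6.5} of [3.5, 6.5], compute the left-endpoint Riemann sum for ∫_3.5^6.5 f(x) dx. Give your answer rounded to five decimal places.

10.23760

Subinterval widths: 1.5, 0.25, 1.25.
Left endpoints: 3.5, 5, 5.25.
f(3.5) ≈ 3.16228, f(5) ≈ 3.60555, f(5.25) ≈ 3.67423.
Sum = Σ Δx_i · f(x_i).
Sum ≈ 10.23760.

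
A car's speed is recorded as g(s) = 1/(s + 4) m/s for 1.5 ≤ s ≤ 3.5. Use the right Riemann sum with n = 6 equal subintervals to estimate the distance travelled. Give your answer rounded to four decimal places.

0.3022

Δs = (3.5 − 1.5)/6 = 1/3.
Right endpoints: 11/6, 13/6, 2.5, 17/6, 19/6, 3.5.
g(11/6) = 6/35, g(13/6) = 6/37, g(2.5) = 2/13, g(17/6) = 6/41, g(19/6) = 6/43, g(3.5) = 2/15.
Sum = Δs · [g(11/6) + g(13/6) + g(2.5) + ...].
Sum ≈ 0.3022.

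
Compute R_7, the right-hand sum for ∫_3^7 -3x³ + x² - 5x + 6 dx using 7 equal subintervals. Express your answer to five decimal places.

Δx = (7 − 3)/7 = 4/7.
Right endpoints: 25/7, 29/7, 33/7, 37/7, 41/7, 45/7, 7.
f(25/7) = -46567/343, f(29/7) = -72327/343, f(33/7) = -106215/343, f(37/7) = -149383/343, f(41/7) = -202983/343, f(45/7) = -268167/343, f(7) = -1009.
Sum = Δx · [f(25/7) + f(29/7) + f(33/7) + ...].
Sum ≈ -1985.38776.

-1985.38776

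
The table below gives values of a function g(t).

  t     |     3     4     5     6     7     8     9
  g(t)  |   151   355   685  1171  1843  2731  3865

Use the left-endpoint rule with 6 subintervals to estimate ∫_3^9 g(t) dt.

6936

Δt = 1.
Sum = 1·[151 + 355 + 685 + 1171 + 1843 + 2731] = 6936.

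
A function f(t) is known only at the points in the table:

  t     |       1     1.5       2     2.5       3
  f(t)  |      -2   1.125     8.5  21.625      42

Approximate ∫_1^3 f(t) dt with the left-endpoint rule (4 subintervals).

Δt = 0.5.
Sum = 0.5·[(-2) + 1.125 + 8.5 + 21.625] = 14.625.

14.625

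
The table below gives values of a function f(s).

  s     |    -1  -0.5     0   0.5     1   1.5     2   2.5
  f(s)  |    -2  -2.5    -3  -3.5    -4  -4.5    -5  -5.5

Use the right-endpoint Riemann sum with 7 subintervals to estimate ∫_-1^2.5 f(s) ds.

Δs = 0.5.
Sum = 0.5·[(-2.5) + (-3) + (-3.5) + (-4) + (-4.5) + (-5) + (-5.5)] = -14.

-14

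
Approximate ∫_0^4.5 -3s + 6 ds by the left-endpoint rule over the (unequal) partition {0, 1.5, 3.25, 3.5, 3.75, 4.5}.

Subinterval widths: 1.5, 1.75, 0.25, 0.25, 0.75.
Left endpoints: 0, 1.5, 3.25, 3.5, 3.75.
f(0) = 6, f(1.5) = 1.5, f(3.25) = -3.75, f(3.5) = -4.5, f(3.75) = -5.25.
Sum = Σ Δs_i · f(s_i).
Sum = 5.625.

5.625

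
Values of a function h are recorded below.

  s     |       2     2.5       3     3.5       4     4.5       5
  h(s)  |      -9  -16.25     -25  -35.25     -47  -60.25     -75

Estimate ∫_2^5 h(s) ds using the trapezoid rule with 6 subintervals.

Δs = 0.5.
T_6 = (0.5/2)·[(-9) + 2·(-16.25) + 2·(-25) + 2·(-35.25) + 2·(-47) + 2·(-60.25) + (-75)] = -112.875.

-112.875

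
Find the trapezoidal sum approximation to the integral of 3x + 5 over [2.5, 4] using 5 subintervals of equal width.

22.125

Δx = (4 − 2.5)/5 = 0.3.
f(2.5) = 12.5, f(2.8) = 13.4, f(3.1) = 14.3, f(3.4) = 15.2, f(3.7) = 16.1, f(4) = 17.
T_5 = (Δx/2)·[f(x_0) + 2f(x_1) + ... + 2f(x_{4}) + f(x_5)].
Sum = 22.125.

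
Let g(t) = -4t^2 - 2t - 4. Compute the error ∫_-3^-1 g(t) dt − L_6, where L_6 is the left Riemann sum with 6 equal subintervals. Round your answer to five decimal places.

4.81481

Exact integral: ∫_-3^-1 g(t) dt ≈ -34.6666667.
L_6 ≈ -39.4814815.
Error ≈ -34.6666667 − (-39.4814815) ≈ 4.81481.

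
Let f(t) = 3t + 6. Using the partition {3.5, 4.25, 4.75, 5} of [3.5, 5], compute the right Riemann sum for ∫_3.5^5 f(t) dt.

29.4375

Subinterval widths: 0.75, 0.5, 0.25.
Right endpoints: 4.25, 4.75, 5.
f(4.25) = 18.75, f(4.75) = 20.25, f(5) = 21.
Sum = Σ Δt_i · f(t_i).
Sum = 29.4375.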